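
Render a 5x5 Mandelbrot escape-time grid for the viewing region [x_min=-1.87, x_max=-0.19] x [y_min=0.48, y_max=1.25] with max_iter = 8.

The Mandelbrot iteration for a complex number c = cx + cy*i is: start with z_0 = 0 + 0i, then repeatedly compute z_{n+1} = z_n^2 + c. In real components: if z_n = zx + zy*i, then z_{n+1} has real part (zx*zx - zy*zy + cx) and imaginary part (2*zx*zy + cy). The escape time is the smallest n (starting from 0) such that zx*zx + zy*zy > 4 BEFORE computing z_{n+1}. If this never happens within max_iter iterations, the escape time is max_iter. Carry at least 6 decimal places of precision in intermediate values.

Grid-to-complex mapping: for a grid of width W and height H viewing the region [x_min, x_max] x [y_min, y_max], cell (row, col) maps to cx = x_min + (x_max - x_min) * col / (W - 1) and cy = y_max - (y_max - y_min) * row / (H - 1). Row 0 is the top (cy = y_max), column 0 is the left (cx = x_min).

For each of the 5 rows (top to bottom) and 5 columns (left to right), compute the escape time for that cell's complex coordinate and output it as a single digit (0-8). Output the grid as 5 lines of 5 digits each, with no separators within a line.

(row=0, col=0): c = -1.8700 + 1.2500i → escape time 1
(row=0, col=1): c = -1.4500 + 1.2500i → escape time 2
(row=0, col=2): c = -1.0300 + 1.2500i → escape time 2
(row=0, col=3): c = -0.6100 + 1.2500i → escape time 3
(row=0, col=4): c = -0.1900 + 1.2500i → escape time 3
(row=1, col=0): c = -1.8700 + 1.0575i → escape time 1
(row=1, col=1): c = -1.4500 + 1.0575i → escape time 2
(row=1, col=2): c = -1.0300 + 1.0575i → escape time 3
(row=1, col=3): c = -0.6100 + 1.0575i → escape time 3
(row=1, col=4): c = -0.1900 + 1.0575i → escape time 8
(row=2, col=0): c = -1.8700 + 0.8650i → escape time 1
(row=2, col=1): c = -1.4500 + 0.8650i → escape time 3
(row=2, col=2): c = -1.0300 + 0.8650i → escape time 3
(row=2, col=3): c = -0.6100 + 0.8650i → escape time 4
(row=2, col=4): c = -0.1900 + 0.8650i → escape time 8
(row=3, col=0): c = -1.8700 + 0.6725i → escape time 2
(row=3, col=1): c = -1.4500 + 0.6725i → escape time 3
(row=3, col=2): c = -1.0300 + 0.6725i → escape time 4
(row=3, col=3): c = -0.6100 + 0.6725i → escape time 8
(row=3, col=4): c = -0.1900 + 0.6725i → escape time 8
(row=4, col=0): c = -1.8700 + 0.4800i → escape time 3
(row=4, col=1): c = -1.4500 + 0.4800i → escape time 3
(row=4, col=2): c = -1.0300 + 0.4800i → escape time 5
(row=4, col=3): c = -0.6100 + 0.4800i → escape time 8
(row=4, col=4): c = -0.1900 + 0.4800i → escape time 8

Answer: 12233
12338
13348
23488
33588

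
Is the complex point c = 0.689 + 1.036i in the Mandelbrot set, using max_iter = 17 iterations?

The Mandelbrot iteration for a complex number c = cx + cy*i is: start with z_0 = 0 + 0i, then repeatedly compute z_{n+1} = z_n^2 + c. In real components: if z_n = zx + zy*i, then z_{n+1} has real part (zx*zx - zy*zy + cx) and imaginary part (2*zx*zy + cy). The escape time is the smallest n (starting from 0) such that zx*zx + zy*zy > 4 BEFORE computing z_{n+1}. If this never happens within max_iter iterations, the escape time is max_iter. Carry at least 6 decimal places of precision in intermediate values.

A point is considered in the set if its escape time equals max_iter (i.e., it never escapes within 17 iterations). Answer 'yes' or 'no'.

z_0 = 0 + 0i, c = 0.6890 + 1.0360i
Iter 1: z = 0.6890 + 1.0360i, |z|^2 = 1.5480
Iter 2: z = 0.0904 + 2.4636i, |z|^2 = 6.0775
Escaped at iteration 2

Answer: no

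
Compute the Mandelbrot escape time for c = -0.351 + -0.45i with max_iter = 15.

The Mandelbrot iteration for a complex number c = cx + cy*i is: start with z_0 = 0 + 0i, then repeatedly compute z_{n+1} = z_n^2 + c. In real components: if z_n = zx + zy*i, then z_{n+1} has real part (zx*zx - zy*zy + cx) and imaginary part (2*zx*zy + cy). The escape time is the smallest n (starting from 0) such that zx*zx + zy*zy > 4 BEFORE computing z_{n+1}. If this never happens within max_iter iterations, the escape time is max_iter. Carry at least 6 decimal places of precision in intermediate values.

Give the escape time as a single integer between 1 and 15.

z_0 = 0 + 0i, c = -0.3510 + -0.4500i
Iter 1: z = -0.3510 + -0.4500i, |z|^2 = 0.3257
Iter 2: z = -0.4303 + -0.1341i, |z|^2 = 0.2031
Iter 3: z = -0.1838 + -0.3346i, |z|^2 = 0.1457
Iter 4: z = -0.4292 + -0.3270i, |z|^2 = 0.2911
Iter 5: z = -0.2737 + -0.1693i, |z|^2 = 0.1036
Iter 6: z = -0.3047 + -0.3573i, |z|^2 = 0.2205
Iter 7: z = -0.3858 + -0.2322i, |z|^2 = 0.2028
Iter 8: z = -0.2561 + -0.2708i, |z|^2 = 0.1389
Iter 9: z = -0.3588 + -0.3113i, |z|^2 = 0.2256
Iter 10: z = -0.3192 + -0.2266i, |z|^2 = 0.1533
Iter 11: z = -0.3005 + -0.3053i, |z|^2 = 0.1835
Iter 12: z = -0.3539 + -0.2665i, |z|^2 = 0.1963
Iter 13: z = -0.2968 + -0.2613i, |z|^2 = 0.1564
Iter 14: z = -0.3312 + -0.2949i, |z|^2 = 0.1967

Answer: 15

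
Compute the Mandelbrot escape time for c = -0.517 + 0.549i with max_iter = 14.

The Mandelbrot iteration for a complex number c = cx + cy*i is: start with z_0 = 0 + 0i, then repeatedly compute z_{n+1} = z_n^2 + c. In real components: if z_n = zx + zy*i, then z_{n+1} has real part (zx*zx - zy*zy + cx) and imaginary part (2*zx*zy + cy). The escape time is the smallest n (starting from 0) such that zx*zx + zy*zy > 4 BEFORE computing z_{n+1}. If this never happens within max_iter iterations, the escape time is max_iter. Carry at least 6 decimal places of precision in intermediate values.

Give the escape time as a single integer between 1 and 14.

z_0 = 0 + 0i, c = -0.5170 + 0.5490i
Iter 1: z = -0.5170 + 0.5490i, |z|^2 = 0.5687
Iter 2: z = -0.5511 + -0.0187i, |z|^2 = 0.3041
Iter 3: z = -0.2136 + 0.5696i, |z|^2 = 0.3700
Iter 4: z = -0.7958 + 0.3057i, |z|^2 = 0.7267
Iter 5: z = 0.0228 + 0.0625i, |z|^2 = 0.0044
Iter 6: z = -0.5204 + 0.5519i, |z|^2 = 0.5754
Iter 7: z = -0.5507 + -0.0254i, |z|^2 = 0.3040
Iter 8: z = -0.2143 + 0.5769i, |z|^2 = 0.3788
Iter 9: z = -0.8039 + 0.3017i, |z|^2 = 0.7373
Iter 10: z = 0.0383 + 0.0639i, |z|^2 = 0.0056
Iter 11: z = -0.5196 + 0.5539i, |z|^2 = 0.5768
Iter 12: z = -0.5538 + -0.0266i, |z|^2 = 0.3074
Iter 13: z = -0.2110 + 0.5785i, |z|^2 = 0.3792

Answer: 14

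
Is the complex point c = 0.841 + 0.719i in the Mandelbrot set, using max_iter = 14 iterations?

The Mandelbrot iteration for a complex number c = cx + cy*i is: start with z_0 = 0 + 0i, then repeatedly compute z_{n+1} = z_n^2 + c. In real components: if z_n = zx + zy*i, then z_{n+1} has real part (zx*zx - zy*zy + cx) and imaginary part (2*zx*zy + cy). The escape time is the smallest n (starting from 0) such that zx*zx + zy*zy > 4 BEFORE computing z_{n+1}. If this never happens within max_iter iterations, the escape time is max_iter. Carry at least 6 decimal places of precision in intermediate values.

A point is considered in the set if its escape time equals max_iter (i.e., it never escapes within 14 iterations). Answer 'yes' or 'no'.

Answer: no

Derivation:
z_0 = 0 + 0i, c = 0.8410 + 0.7190i
Iter 1: z = 0.8410 + 0.7190i, |z|^2 = 1.2242
Iter 2: z = 1.0313 + 1.9284i, |z|^2 = 4.7822
Escaped at iteration 2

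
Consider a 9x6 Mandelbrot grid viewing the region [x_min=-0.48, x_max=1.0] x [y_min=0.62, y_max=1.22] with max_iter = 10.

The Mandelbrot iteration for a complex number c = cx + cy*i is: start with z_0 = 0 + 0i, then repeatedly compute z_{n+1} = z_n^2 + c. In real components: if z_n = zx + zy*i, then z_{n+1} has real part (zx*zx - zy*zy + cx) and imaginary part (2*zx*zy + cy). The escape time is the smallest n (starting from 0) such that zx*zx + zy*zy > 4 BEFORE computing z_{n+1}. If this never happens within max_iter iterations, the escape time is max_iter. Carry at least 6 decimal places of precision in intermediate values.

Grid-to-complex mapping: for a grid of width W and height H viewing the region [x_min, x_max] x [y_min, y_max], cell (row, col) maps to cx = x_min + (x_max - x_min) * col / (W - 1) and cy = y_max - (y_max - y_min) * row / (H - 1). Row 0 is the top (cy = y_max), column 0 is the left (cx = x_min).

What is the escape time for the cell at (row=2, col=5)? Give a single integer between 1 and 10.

z_0 = 0 + 0i, c = 0.4450 + 0.9800i
Iter 1: z = 0.4450 + 0.9800i, |z|^2 = 1.1584
Iter 2: z = -0.3174 + 1.8522i, |z|^2 = 3.5314
Iter 3: z = -2.8849 + -0.1957i, |z|^2 = 8.3610
Escaped at iteration 3

Answer: 3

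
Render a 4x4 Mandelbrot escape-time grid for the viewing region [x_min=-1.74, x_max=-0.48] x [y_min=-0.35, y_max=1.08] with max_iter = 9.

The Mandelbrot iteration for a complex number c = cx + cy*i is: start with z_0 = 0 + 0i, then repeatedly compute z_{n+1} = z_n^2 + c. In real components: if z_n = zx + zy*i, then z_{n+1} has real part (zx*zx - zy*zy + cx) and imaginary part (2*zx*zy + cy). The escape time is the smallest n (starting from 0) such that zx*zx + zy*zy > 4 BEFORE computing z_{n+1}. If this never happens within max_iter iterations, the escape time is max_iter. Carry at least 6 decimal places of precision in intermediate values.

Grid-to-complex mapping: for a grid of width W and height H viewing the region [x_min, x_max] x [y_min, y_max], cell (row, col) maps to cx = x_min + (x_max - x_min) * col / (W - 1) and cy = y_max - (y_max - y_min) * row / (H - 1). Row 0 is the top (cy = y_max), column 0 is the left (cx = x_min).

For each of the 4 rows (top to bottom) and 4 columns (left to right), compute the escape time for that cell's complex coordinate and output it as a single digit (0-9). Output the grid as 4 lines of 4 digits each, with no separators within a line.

(row=0, col=0): c = -1.7400 + 1.0800i → escape time 1
(row=0, col=1): c = -1.3200 + 1.0800i → escape time 3
(row=0, col=2): c = -0.9000 + 1.0800i → escape time 3
(row=0, col=3): c = -0.4800 + 1.0800i → escape time 4
(row=1, col=0): c = -1.7400 + 0.6033i → escape time 3
(row=1, col=1): c = -1.3200 + 0.6033i → escape time 3
(row=1, col=2): c = -0.9000 + 0.6033i → escape time 5
(row=1, col=3): c = -0.4800 + 0.6033i → escape time 9
(row=2, col=0): c = -1.7400 + 0.1267i → escape time 4
(row=2, col=1): c = -1.3200 + 0.1267i → escape time 9
(row=2, col=2): c = -0.9000 + 0.1267i → escape time 9
(row=2, col=3): c = -0.4800 + 0.1267i → escape time 9
(row=3, col=0): c = -1.7400 + -0.3500i → escape time 3
(row=3, col=1): c = -1.3200 + -0.3500i → escape time 6
(row=3, col=2): c = -0.9000 + -0.3500i → escape time 8
(row=3, col=3): c = -0.4800 + -0.3500i → escape time 9

Answer: 1334
3359
4999
3689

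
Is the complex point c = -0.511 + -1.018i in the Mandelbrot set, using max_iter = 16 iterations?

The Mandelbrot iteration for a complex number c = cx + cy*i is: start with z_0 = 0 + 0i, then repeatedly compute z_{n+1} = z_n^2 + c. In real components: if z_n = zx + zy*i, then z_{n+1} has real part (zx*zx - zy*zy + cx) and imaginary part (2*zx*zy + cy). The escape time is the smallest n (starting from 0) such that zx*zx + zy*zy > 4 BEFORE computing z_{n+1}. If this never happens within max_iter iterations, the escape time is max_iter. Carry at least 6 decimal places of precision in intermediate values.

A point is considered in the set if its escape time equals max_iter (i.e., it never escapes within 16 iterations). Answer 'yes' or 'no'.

Answer: no

Derivation:
z_0 = 0 + 0i, c = -0.5110 + -1.0180i
Iter 1: z = -0.5110 + -1.0180i, |z|^2 = 1.2974
Iter 2: z = -1.2862 + 0.0224i, |z|^2 = 1.6548
Iter 3: z = 1.1428 + -1.0756i, |z|^2 = 2.4630
Iter 4: z = -0.3619 + -3.4765i, |z|^2 = 12.2167
Escaped at iteration 4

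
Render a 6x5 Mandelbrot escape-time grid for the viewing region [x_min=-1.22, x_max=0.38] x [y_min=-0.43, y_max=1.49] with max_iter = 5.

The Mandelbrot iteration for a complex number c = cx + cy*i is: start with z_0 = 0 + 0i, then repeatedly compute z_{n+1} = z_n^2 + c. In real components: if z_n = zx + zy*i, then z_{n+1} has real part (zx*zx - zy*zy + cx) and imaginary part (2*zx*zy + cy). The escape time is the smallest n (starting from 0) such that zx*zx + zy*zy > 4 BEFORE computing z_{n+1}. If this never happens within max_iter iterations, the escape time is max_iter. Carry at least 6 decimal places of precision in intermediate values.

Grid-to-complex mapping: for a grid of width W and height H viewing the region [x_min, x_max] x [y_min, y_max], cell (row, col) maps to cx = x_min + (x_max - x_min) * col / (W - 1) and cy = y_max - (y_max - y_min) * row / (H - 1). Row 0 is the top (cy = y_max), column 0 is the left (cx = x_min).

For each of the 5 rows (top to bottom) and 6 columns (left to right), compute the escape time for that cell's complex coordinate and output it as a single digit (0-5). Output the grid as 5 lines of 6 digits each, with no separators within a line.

Answer: 222222
334543
455555
555555
555555

Derivation:
(row=0, col=0): c = -1.2200 + 1.4900i → escape time 2
(row=0, col=1): c = -0.9000 + 1.4900i → escape time 2
(row=0, col=2): c = -0.5800 + 1.4900i → escape time 2
(row=0, col=3): c = -0.2600 + 1.4900i → escape time 2
(row=0, col=4): c = 0.0600 + 1.4900i → escape time 2
(row=0, col=5): c = 0.3800 + 1.4900i → escape time 2
(row=1, col=0): c = -1.2200 + 1.0100i → escape time 3
(row=1, col=1): c = -0.9000 + 1.0100i → escape time 3
(row=1, col=2): c = -0.5800 + 1.0100i → escape time 4
(row=1, col=3): c = -0.2600 + 1.0100i → escape time 5
(row=1, col=4): c = 0.0600 + 1.0100i → escape time 4
(row=1, col=5): c = 0.3800 + 1.0100i → escape time 3
(row=2, col=0): c = -1.2200 + 0.5300i → escape time 4
(row=2, col=1): c = -0.9000 + 0.5300i → escape time 5
(row=2, col=2): c = -0.5800 + 0.5300i → escape time 5
(row=2, col=3): c = -0.2600 + 0.5300i → escape time 5
(row=2, col=4): c = 0.0600 + 0.5300i → escape time 5
(row=2, col=5): c = 0.3800 + 0.5300i → escape time 5
(row=3, col=0): c = -1.2200 + 0.0500i → escape time 5
(row=3, col=1): c = -0.9000 + 0.0500i → escape time 5
(row=3, col=2): c = -0.5800 + 0.0500i → escape time 5
(row=3, col=3): c = -0.2600 + 0.0500i → escape time 5
(row=3, col=4): c = 0.0600 + 0.0500i → escape time 5
(row=3, col=5): c = 0.3800 + 0.0500i → escape time 5
(row=4, col=0): c = -1.2200 + -0.4300i → escape time 5
(row=4, col=1): c = -0.9000 + -0.4300i → escape time 5
(row=4, col=2): c = -0.5800 + -0.4300i → escape time 5
(row=4, col=3): c = -0.2600 + -0.4300i → escape time 5
(row=4, col=4): c = 0.0600 + -0.4300i → escape time 5
(row=4, col=5): c = 0.3800 + -0.4300i → escape time 5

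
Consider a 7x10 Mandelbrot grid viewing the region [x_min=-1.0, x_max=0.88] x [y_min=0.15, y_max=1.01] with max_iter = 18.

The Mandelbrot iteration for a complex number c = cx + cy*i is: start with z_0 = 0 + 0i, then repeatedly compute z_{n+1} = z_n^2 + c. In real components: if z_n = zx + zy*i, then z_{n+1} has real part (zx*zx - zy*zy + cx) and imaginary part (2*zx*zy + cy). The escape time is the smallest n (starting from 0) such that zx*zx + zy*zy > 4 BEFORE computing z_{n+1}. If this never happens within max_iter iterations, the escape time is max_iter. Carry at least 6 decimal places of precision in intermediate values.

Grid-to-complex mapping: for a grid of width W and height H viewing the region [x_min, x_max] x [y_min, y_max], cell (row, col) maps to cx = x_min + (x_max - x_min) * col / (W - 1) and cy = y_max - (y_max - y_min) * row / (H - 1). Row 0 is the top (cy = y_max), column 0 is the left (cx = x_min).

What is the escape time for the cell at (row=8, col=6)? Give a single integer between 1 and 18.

Answer: 3

Derivation:
z_0 = 0 + 0i, c = 0.8800 + 0.2456i
Iter 1: z = 0.8800 + 0.2456i, |z|^2 = 0.8347
Iter 2: z = 1.5941 + 0.6777i, |z|^2 = 3.0005
Iter 3: z = 2.9618 + 2.4063i, |z|^2 = 14.5628
Escaped at iteration 3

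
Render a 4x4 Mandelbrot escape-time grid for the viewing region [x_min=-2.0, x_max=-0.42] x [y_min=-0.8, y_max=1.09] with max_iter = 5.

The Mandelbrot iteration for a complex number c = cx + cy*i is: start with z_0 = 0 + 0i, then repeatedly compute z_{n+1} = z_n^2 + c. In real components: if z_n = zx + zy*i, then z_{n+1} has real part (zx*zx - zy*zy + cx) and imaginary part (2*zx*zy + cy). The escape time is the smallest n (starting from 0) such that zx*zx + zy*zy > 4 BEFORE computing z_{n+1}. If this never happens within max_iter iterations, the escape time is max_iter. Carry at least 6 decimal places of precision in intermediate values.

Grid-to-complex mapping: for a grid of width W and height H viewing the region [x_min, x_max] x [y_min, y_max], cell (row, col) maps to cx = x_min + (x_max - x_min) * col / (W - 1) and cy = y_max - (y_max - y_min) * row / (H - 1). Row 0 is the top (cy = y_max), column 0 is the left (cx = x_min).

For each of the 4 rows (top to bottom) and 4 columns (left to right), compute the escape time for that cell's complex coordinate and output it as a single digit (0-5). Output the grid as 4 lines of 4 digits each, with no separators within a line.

Answer: 1234
1355
1555
1335

Derivation:
(row=0, col=0): c = -2.0000 + 1.0900i → escape time 1
(row=0, col=1): c = -1.4733 + 1.0900i → escape time 2
(row=0, col=2): c = -0.9467 + 1.0900i → escape time 3
(row=0, col=3): c = -0.4200 + 1.0900i → escape time 4
(row=1, col=0): c = -2.0000 + 0.4600i → escape time 1
(row=1, col=1): c = -1.4733 + 0.4600i → escape time 3
(row=1, col=2): c = -0.9467 + 0.4600i → escape time 5
(row=1, col=3): c = -0.4200 + 0.4600i → escape time 5
(row=2, col=0): c = -2.0000 + -0.1700i → escape time 1
(row=2, col=1): c = -1.4733 + -0.1700i → escape time 5
(row=2, col=2): c = -0.9467 + -0.1700i → escape time 5
(row=2, col=3): c = -0.4200 + -0.1700i → escape time 5
(row=3, col=0): c = -2.0000 + -0.8000i → escape time 1
(row=3, col=1): c = -1.4733 + -0.8000i → escape time 3
(row=3, col=2): c = -0.9467 + -0.8000i → escape time 3
(row=3, col=3): c = -0.4200 + -0.8000i → escape time 5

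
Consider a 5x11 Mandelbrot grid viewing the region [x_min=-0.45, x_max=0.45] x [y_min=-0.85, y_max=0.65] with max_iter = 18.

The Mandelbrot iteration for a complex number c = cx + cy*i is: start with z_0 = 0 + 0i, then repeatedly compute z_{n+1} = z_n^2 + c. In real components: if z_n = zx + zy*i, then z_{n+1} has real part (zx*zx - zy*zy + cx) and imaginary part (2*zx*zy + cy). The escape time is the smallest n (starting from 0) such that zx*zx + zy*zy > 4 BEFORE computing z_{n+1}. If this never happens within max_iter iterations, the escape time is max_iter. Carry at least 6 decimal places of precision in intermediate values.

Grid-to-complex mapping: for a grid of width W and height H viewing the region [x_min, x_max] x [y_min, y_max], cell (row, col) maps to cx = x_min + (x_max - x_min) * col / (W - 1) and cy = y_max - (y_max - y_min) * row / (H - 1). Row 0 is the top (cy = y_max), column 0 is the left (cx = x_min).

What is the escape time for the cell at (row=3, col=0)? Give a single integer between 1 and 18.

z_0 = 0 + 0i, c = -0.4500 + 0.2000i
Iter 1: z = -0.4500 + 0.2000i, |z|^2 = 0.2425
Iter 2: z = -0.2875 + 0.0200i, |z|^2 = 0.0831
Iter 3: z = -0.3677 + 0.1885i, |z|^2 = 0.1708
Iter 4: z = -0.3503 + 0.0614i, |z|^2 = 0.1265
Iter 5: z = -0.3311 + 0.1570i, |z|^2 = 0.1343
Iter 6: z = -0.3651 + 0.0960i, |z|^2 = 0.1425
Iter 7: z = -0.3260 + 0.1299i, |z|^2 = 0.1231
Iter 8: z = -0.3606 + 0.1153i, |z|^2 = 0.1433
Iter 9: z = -0.3333 + 0.1168i, |z|^2 = 0.1247
Iter 10: z = -0.3526 + 0.1221i, |z|^2 = 0.1392
Iter 11: z = -0.3406 + 0.1139i, |z|^2 = 0.1290
Iter 12: z = -0.3470 + 0.1224i, |z|^2 = 0.1354
Iter 13: z = -0.3446 + 0.1150i, |z|^2 = 0.1320
Iter 14: z = -0.3445 + 0.1207i, |z|^2 = 0.1332
Iter 15: z = -0.3459 + 0.1168i, |z|^2 = 0.1333
Iter 16: z = -0.3440 + 0.1192i, |z|^2 = 0.1325
Iter 17: z = -0.3459 + 0.1180i, |z|^2 = 0.1335

Answer: 18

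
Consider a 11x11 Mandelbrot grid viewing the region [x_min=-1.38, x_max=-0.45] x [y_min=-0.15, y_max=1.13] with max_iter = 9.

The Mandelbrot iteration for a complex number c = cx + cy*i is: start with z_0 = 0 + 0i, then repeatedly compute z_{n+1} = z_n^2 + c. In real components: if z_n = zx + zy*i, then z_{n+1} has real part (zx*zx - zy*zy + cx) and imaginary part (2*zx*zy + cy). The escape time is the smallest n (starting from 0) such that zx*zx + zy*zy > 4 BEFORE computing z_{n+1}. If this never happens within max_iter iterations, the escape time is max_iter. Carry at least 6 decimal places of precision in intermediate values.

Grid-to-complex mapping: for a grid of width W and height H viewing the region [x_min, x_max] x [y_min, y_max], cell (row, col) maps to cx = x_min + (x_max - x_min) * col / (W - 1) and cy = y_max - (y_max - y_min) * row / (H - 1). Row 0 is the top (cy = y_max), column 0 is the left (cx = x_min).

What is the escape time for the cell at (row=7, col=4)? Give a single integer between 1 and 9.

z_0 = 0 + 0i, c = -1.0080 + 0.2340i
Iter 1: z = -1.0080 + 0.2340i, |z|^2 = 1.0708
Iter 2: z = -0.0467 + -0.2377i, |z|^2 = 0.0587
Iter 3: z = -1.0623 + 0.2562i, |z|^2 = 1.1942
Iter 4: z = 0.0549 + -0.3103i, |z|^2 = 0.0993
Iter 5: z = -1.1013 + 0.1999i, |z|^2 = 1.2528
Iter 6: z = 0.1649 + -0.2063i, |z|^2 = 0.0698
Iter 7: z = -1.0234 + 0.1660i, |z|^2 = 1.0748
Iter 8: z = 0.0117 + -0.1057i, |z|^2 = 0.0113

Answer: 9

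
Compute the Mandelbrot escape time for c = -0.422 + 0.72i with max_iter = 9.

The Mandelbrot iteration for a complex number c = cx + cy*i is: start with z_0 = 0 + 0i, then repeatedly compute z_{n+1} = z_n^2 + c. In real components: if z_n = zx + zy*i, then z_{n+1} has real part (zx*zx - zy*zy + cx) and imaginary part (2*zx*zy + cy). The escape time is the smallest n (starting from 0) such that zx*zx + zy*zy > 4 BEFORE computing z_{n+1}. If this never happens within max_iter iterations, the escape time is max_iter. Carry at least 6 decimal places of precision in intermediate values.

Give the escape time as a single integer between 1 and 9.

z_0 = 0 + 0i, c = -0.4220 + 0.7200i
Iter 1: z = -0.4220 + 0.7200i, |z|^2 = 0.6965
Iter 2: z = -0.7623 + 0.1123i, |z|^2 = 0.5937
Iter 3: z = 0.1465 + 0.5488i, |z|^2 = 0.3226
Iter 4: z = -0.7017 + 0.8808i, |z|^2 = 1.2681
Iter 5: z = -0.7055 + -0.5160i, |z|^2 = 0.7640
Iter 6: z = -0.1906 + 1.4481i, |z|^2 = 2.1334
Iter 7: z = -2.4827 + 0.1679i, |z|^2 = 6.1919
Escaped at iteration 7

Answer: 7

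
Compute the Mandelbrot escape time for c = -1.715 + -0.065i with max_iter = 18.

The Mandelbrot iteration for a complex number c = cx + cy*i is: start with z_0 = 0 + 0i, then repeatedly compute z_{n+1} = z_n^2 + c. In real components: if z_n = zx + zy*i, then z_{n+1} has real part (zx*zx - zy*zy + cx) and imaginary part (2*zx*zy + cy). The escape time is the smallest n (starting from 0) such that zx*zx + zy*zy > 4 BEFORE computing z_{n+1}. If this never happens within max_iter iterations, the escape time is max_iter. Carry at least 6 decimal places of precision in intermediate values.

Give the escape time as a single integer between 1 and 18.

Answer: 7

Derivation:
z_0 = 0 + 0i, c = -1.7150 + -0.0650i
Iter 1: z = -1.7150 + -0.0650i, |z|^2 = 2.9455
Iter 2: z = 1.2220 + 0.1580i, |z|^2 = 1.5182
Iter 3: z = -0.2467 + 0.3210i, |z|^2 = 0.1639
Iter 4: z = -1.7572 + -0.2234i, |z|^2 = 3.1377
Iter 5: z = 1.3229 + 0.7200i, |z|^2 = 2.2685
Iter 6: z = -0.4833 + 1.8401i, |z|^2 = 3.6195
Iter 7: z = -4.8673 + -1.8438i, |z|^2 = 27.0898
Escaped at iteration 7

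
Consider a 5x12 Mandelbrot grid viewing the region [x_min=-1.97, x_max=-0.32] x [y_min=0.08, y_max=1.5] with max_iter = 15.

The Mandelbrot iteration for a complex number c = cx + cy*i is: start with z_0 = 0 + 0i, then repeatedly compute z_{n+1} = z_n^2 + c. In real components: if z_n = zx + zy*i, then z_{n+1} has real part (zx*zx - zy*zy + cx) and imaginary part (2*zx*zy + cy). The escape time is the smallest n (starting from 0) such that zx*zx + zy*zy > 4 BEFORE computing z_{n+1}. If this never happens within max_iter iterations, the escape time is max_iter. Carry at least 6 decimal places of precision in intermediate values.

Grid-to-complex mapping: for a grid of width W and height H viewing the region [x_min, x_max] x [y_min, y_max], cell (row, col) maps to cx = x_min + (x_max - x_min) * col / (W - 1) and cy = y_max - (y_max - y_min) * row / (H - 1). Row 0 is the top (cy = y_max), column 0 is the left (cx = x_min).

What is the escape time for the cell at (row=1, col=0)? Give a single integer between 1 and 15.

Answer: 1

Derivation:
z_0 = 0 + 0i, c = -1.9700 + 1.3709i
Iter 1: z = -1.9700 + 1.3709i, |z|^2 = 5.7603
Escaped at iteration 1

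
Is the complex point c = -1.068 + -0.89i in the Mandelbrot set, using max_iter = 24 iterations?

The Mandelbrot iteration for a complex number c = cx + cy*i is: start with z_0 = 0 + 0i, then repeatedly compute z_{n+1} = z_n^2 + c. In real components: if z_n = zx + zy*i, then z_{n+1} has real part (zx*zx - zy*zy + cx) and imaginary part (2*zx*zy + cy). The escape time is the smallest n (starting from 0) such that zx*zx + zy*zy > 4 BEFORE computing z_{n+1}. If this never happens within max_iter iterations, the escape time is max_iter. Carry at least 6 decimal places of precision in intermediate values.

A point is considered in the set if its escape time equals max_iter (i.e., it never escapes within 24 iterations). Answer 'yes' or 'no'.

Answer: no

Derivation:
z_0 = 0 + 0i, c = -1.0680 + -0.8900i
Iter 1: z = -1.0680 + -0.8900i, |z|^2 = 1.9327
Iter 2: z = -0.7195 + 1.0110i, |z|^2 = 1.5398
Iter 3: z = -1.5726 + -2.3448i, |z|^2 = 7.9712
Escaped at iteration 3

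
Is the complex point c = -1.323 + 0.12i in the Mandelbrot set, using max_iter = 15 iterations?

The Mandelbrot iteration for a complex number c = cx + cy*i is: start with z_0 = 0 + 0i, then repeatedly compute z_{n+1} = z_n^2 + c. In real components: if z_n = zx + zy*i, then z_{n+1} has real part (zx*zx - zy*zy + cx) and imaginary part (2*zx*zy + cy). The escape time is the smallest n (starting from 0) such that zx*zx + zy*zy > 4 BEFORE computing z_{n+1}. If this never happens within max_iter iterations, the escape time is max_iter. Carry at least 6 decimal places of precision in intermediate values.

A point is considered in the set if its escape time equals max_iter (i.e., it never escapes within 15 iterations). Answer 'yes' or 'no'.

Answer: no

Derivation:
z_0 = 0 + 0i, c = -1.3230 + 0.1200i
Iter 1: z = -1.3230 + 0.1200i, |z|^2 = 1.7647
Iter 2: z = 0.4129 + -0.1975i, |z|^2 = 0.2095
Iter 3: z = -1.1915 + -0.0431i, |z|^2 = 1.4215
Iter 4: z = 0.0948 + 0.2228i, |z|^2 = 0.0586
Iter 5: z = -1.3636 + 0.1622i, |z|^2 = 1.8858
Iter 6: z = 0.5102 + -0.3225i, |z|^2 = 0.3643
Iter 7: z = -1.1667 + -0.2090i, |z|^2 = 1.4049
Iter 8: z = -0.0055 + 0.6078i, |z|^2 = 0.3694
Iter 9: z = -1.6924 + 0.1134i, |z|^2 = 2.8770
Iter 10: z = 1.5283 + -0.2637i, |z|^2 = 2.4053
Iter 11: z = 0.9432 + -0.6861i, |z|^2 = 1.3605
Iter 12: z = -0.9041 + -1.1744i, |z|^2 = 2.1965
Iter 13: z = -1.8848 + 2.2435i, |z|^2 = 8.5856
Escaped at iteration 13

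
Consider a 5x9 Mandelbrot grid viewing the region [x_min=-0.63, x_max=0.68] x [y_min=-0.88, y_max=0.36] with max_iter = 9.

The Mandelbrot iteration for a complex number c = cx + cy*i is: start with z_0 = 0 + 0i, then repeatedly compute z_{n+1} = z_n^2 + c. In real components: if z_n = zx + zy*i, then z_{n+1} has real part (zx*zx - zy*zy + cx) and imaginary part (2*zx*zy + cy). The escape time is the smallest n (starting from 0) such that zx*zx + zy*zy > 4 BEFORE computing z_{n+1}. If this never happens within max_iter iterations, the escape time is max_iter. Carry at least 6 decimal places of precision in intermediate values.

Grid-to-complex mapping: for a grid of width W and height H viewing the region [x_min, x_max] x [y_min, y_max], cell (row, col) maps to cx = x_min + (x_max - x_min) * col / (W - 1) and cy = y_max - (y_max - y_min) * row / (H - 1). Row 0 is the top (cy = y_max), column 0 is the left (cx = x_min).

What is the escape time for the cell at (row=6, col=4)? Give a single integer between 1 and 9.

z_0 = 0 + 0i, c = 0.6800 + -0.5700i
Iter 1: z = 0.6800 + -0.5700i, |z|^2 = 0.7873
Iter 2: z = 0.8175 + -1.3452i, |z|^2 = 2.4779
Iter 3: z = -0.4613 + -2.7694i, |z|^2 = 7.8823
Escaped at iteration 3

Answer: 3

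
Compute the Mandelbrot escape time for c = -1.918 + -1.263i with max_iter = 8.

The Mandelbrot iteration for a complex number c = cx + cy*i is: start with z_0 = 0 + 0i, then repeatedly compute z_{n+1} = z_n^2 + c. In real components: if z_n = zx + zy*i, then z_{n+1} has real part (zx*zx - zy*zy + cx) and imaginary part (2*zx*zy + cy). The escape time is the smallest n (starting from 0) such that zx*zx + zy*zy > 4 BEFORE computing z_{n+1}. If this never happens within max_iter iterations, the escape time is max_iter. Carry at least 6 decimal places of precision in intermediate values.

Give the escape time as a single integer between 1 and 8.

z_0 = 0 + 0i, c = -1.9180 + -1.2630i
Iter 1: z = -1.9180 + -1.2630i, |z|^2 = 5.2739
Escaped at iteration 1

Answer: 1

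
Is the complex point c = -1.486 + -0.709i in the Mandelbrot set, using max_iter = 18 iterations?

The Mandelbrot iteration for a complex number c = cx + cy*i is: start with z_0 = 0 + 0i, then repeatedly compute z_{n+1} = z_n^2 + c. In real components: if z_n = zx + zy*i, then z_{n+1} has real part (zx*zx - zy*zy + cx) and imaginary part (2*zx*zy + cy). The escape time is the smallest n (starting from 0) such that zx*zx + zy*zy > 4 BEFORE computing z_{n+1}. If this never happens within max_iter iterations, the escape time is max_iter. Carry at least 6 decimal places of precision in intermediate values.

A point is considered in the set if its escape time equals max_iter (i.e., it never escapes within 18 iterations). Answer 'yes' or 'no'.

z_0 = 0 + 0i, c = -1.4860 + -0.7090i
Iter 1: z = -1.4860 + -0.7090i, |z|^2 = 2.7109
Iter 2: z = 0.2195 + 1.3981i, |z|^2 = 2.0030
Iter 3: z = -3.3926 + -0.0952i, |z|^2 = 11.5190
Escaped at iteration 3

Answer: no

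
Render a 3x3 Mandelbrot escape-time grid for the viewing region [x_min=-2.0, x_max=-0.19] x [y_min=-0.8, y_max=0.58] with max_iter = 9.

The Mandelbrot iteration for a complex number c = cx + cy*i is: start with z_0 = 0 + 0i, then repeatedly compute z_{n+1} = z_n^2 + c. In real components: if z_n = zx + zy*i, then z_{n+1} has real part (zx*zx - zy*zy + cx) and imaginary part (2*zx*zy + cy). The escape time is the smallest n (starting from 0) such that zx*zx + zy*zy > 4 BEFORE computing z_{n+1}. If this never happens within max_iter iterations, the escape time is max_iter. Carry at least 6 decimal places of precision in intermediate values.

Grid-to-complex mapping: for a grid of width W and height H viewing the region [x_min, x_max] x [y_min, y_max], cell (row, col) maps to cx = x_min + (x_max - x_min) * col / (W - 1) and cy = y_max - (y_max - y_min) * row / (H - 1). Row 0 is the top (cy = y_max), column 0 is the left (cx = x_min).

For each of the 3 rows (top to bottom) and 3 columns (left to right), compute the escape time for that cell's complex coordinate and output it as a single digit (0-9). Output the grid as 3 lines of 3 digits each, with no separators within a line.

(row=0, col=0): c = -2.0000 + 0.5800i → escape time 1
(row=0, col=1): c = -1.0950 + 0.5800i → escape time 4
(row=0, col=2): c = -0.1900 + 0.5800i → escape time 9
(row=1, col=0): c = -2.0000 + -0.1100i → escape time 1
(row=1, col=1): c = -1.0950 + -0.1100i → escape time 9
(row=1, col=2): c = -0.1900 + -0.1100i → escape time 9
(row=2, col=0): c = -2.0000 + -0.8000i → escape time 1
(row=2, col=1): c = -1.0950 + -0.8000i → escape time 3
(row=2, col=2): c = -0.1900 + -0.8000i → escape time 9

Answer: 149
199
139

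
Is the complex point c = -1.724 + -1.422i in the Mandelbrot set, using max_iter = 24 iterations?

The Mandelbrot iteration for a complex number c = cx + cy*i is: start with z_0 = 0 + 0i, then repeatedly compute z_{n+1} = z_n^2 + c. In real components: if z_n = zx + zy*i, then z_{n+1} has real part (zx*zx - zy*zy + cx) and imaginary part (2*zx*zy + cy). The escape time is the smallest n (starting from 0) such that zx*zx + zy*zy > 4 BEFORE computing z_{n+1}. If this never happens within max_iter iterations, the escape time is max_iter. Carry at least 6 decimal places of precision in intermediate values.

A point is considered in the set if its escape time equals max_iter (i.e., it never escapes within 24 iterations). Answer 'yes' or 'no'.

z_0 = 0 + 0i, c = -1.7240 + -1.4220i
Iter 1: z = -1.7240 + -1.4220i, |z|^2 = 4.9943
Escaped at iteration 1

Answer: no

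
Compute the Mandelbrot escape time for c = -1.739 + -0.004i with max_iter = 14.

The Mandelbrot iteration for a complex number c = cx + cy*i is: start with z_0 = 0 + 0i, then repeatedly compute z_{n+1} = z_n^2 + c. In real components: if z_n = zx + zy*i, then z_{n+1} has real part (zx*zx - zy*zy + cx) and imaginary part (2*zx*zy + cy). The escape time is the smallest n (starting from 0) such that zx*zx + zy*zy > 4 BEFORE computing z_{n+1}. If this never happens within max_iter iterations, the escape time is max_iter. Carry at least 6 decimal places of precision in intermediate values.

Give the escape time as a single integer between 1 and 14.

z_0 = 0 + 0i, c = -1.7390 + -0.0040i
Iter 1: z = -1.7390 + -0.0040i, |z|^2 = 3.0241
Iter 2: z = 1.2851 + 0.0099i, |z|^2 = 1.6516
Iter 3: z = -0.0876 + 0.0215i, |z|^2 = 0.0081
Iter 4: z = -1.7318 + -0.0078i, |z|^2 = 2.9991
Iter 5: z = 1.2600 + 0.0229i, |z|^2 = 1.5882
Iter 6: z = -0.1519 + 0.0537i, |z|^2 = 0.0259
Iter 7: z = -1.7188 + -0.0203i, |z|^2 = 2.9548
Iter 8: z = 1.2149 + 0.0658i, |z|^2 = 1.4804
Iter 9: z = -0.2673 + 0.1559i, |z|^2 = 0.0957
Iter 10: z = -1.6919 + -0.0873i, |z|^2 = 2.8700
Iter 11: z = 1.1158 + 0.2915i, |z|^2 = 1.3299
Iter 12: z = -0.5790 + 0.6464i, |z|^2 = 0.7531
Iter 13: z = -1.8216 + -0.7526i, |z|^2 = 3.8844

Answer: 14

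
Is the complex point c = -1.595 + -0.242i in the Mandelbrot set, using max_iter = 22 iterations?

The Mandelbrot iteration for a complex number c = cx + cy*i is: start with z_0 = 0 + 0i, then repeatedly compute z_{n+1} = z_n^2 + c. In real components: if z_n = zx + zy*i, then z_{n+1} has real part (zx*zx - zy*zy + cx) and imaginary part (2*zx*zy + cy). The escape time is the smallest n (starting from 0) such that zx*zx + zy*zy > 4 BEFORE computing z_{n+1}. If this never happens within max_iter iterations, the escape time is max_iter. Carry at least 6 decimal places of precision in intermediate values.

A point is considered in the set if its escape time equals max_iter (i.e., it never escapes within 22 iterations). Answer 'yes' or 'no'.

Answer: no

Derivation:
z_0 = 0 + 0i, c = -1.5950 + -0.2420i
Iter 1: z = -1.5950 + -0.2420i, |z|^2 = 2.6026
Iter 2: z = 0.8905 + 0.5300i, |z|^2 = 1.0738
Iter 3: z = -1.0830 + 0.7019i, |z|^2 = 1.6654
Iter 4: z = -0.9148 + -1.7622i, |z|^2 = 3.9420
Iter 5: z = -3.8633 + 2.9820i, |z|^2 = 23.8179
Escaped at iteration 5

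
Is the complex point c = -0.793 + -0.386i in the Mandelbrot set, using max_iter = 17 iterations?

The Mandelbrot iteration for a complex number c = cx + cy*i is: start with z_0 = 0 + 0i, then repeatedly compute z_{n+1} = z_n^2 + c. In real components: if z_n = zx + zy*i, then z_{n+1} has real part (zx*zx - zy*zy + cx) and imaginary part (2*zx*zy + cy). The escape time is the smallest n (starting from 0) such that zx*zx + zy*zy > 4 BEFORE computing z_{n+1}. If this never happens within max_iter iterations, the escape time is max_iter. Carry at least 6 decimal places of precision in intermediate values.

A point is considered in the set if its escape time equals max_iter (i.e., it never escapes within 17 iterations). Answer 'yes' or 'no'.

z_0 = 0 + 0i, c = -0.7930 + -0.3860i
Iter 1: z = -0.7930 + -0.3860i, |z|^2 = 0.7778
Iter 2: z = -0.3131 + 0.2262i, |z|^2 = 0.1492
Iter 3: z = -0.7461 + -0.5277i, |z|^2 = 0.8351
Iter 4: z = -0.5148 + 0.4014i, |z|^2 = 0.4261
Iter 5: z = -0.6891 + -0.7992i, |z|^2 = 1.1137
Iter 6: z = -0.9569 + 0.7156i, |z|^2 = 1.4276
Iter 7: z = -0.3894 + -1.7554i, |z|^2 = 3.2331
Iter 8: z = -3.7228 + 0.9812i, |z|^2 = 14.8216
Escaped at iteration 8

Answer: no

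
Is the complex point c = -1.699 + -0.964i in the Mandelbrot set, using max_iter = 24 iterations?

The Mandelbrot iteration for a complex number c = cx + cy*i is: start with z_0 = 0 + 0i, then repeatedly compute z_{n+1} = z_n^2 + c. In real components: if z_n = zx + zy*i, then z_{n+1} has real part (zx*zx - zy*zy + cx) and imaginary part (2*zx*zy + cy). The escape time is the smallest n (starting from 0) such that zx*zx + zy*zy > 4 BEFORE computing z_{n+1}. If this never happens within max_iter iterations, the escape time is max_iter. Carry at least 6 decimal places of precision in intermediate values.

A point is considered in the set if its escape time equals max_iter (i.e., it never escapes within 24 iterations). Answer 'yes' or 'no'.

z_0 = 0 + 0i, c = -1.6990 + -0.9640i
Iter 1: z = -1.6990 + -0.9640i, |z|^2 = 3.8159
Iter 2: z = 0.2583 + 2.3117i, |z|^2 = 5.4105
Escaped at iteration 2

Answer: no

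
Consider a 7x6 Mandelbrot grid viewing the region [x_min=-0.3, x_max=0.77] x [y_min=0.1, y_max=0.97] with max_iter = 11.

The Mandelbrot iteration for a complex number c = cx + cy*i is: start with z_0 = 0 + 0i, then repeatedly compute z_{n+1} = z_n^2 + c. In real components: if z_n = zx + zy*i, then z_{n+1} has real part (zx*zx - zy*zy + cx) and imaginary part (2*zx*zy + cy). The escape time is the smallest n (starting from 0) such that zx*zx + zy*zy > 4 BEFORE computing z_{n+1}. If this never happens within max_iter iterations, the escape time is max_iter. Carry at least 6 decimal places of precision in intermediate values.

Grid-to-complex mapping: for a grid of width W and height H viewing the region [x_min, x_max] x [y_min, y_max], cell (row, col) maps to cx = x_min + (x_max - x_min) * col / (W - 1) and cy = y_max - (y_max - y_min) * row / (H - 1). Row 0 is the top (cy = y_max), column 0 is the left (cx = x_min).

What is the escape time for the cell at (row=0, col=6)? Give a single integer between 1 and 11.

Answer: 2

Derivation:
z_0 = 0 + 0i, c = 0.7700 + 0.9700i
Iter 1: z = 0.7700 + 0.9700i, |z|^2 = 1.5338
Iter 2: z = 0.4220 + 2.4638i, |z|^2 = 6.2484
Escaped at iteration 2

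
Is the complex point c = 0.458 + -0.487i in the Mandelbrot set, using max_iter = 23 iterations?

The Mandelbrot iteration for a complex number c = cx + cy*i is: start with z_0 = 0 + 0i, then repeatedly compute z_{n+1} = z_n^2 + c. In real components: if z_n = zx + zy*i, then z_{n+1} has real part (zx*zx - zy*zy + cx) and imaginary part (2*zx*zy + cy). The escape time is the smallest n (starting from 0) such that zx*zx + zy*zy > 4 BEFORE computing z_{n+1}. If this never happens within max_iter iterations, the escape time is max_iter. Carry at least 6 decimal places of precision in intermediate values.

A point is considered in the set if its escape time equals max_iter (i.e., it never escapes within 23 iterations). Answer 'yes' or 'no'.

Answer: no

Derivation:
z_0 = 0 + 0i, c = 0.4580 + -0.4870i
Iter 1: z = 0.4580 + -0.4870i, |z|^2 = 0.4469
Iter 2: z = 0.4306 + -0.9331i, |z|^2 = 1.0561
Iter 3: z = -0.2272 + -1.2906i, |z|^2 = 1.7172
Iter 4: z = -1.1559 + 0.0996i, |z|^2 = 1.3461
Iter 5: z = 1.7843 + -0.7172i, |z|^2 = 3.6979
Iter 6: z = 3.1272 + -3.0462i, |z|^2 = 19.0591
Escaped at iteration 6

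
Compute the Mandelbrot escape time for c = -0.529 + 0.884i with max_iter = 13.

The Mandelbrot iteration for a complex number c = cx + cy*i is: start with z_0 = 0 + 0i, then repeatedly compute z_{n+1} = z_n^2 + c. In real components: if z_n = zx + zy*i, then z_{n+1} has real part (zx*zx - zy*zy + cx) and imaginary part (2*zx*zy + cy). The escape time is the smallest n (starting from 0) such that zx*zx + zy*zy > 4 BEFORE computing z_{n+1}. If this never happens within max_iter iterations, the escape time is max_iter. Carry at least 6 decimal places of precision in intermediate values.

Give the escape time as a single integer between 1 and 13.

z_0 = 0 + 0i, c = -0.5290 + 0.8840i
Iter 1: z = -0.5290 + 0.8840i, |z|^2 = 1.0613
Iter 2: z = -1.0306 + -0.0513i, |z|^2 = 1.0648
Iter 3: z = 0.5305 + 0.9897i, |z|^2 = 1.2609
Iter 4: z = -1.2270 + 1.9341i, |z|^2 = 5.2464
Escaped at iteration 4

Answer: 4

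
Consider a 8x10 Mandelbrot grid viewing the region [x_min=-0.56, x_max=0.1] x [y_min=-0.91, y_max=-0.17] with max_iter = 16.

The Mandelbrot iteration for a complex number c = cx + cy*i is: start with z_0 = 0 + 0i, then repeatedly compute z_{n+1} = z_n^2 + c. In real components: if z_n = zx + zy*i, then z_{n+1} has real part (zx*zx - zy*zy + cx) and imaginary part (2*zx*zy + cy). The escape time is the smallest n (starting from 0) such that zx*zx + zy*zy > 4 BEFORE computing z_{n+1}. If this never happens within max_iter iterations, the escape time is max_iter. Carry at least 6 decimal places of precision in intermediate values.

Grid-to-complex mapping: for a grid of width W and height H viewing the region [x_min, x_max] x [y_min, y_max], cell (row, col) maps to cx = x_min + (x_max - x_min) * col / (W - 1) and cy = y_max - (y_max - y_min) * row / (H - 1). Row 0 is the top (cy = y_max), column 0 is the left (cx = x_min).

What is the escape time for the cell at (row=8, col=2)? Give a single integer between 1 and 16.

z_0 = 0 + 0i, c = -0.3714 + -0.8278i
Iter 1: z = -0.3714 + -0.8278i, |z|^2 = 0.8232
Iter 2: z = -0.9187 + -0.2129i, |z|^2 = 0.8893
Iter 3: z = 0.4272 + -0.4367i, |z|^2 = 0.3732
Iter 4: z = -0.3796 + -1.2009i, |z|^2 = 1.5863
Iter 5: z = -1.6696 + 0.0839i, |z|^2 = 2.7944
Iter 6: z = 2.4089 + -1.1080i, |z|^2 = 7.0305
Escaped at iteration 6

Answer: 6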